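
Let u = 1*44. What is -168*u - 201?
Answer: -7593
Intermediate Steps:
u = 44
-168*u - 201 = -168*44 - 201 = -7392 - 201 = -7593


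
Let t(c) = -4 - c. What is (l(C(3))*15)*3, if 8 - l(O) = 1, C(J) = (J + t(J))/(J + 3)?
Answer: 315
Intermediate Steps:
C(J) = -4/(3 + J) (C(J) = (J + (-4 - J))/(J + 3) = -4/(3 + J))
l(O) = 7 (l(O) = 8 - 1*1 = 8 - 1 = 7)
(l(C(3))*15)*3 = (7*15)*3 = 105*3 = 315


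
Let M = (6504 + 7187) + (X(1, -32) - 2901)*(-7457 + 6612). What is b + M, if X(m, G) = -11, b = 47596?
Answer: 2521927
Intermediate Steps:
M = 2474331 (M = (6504 + 7187) + (-11 - 2901)*(-7457 + 6612) = 13691 - 2912*(-845) = 13691 + 2460640 = 2474331)
b + M = 47596 + 2474331 = 2521927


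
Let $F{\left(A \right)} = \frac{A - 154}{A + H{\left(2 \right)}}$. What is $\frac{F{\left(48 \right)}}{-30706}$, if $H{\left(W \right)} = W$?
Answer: $\frac{53}{767650} \approx 6.9042 \cdot 10^{-5}$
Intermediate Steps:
$F{\left(A \right)} = \frac{-154 + A}{2 + A}$ ($F{\left(A \right)} = \frac{A - 154}{A + 2} = \frac{-154 + A}{2 + A}$)
$\frac{F{\left(48 \right)}}{-30706} = \frac{\frac{1}{2 + 48} \left(-154 + 48\right)}{-30706} = \frac{1}{50} \left(-106\right) \left(- \frac{1}{30706}\right) = \left(- \frac{53}{25}\right) \left(- \frac{1}{30706}\right) = \frac{53}{767650}$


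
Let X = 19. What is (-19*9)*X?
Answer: -3249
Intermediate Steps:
(-19*9)*X = -19*9*19 = -171*19 = -3249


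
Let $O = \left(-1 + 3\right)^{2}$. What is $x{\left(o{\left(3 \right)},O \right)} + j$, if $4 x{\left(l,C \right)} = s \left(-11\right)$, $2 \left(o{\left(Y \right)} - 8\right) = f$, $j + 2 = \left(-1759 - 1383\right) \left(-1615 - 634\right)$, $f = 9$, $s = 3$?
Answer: $\frac{28265391}{4} \approx 7.0663 \cdot 10^{6}$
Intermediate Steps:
$j = 7066356$ ($j = -2 + \left(-1759 - 1383\right) \left(-1615 - 634\right) = -2 - -7066358 = -2 + 7066358 = 7066356$)
$o{\left(Y \right)} = \frac{25}{2}$ ($o{\left(Y \right)} = 8 + \frac{1}{2} \cdot 9 = 8 + \frac{9}{2} = \frac{25}{2}$)
$O = 4$ ($O = 2^{2} = 4$)
$x{\left(l,C \right)} = - \frac{33}{4}$ ($x{\left(l,C \right)} = \frac{3 \left(-11\right)}{4} = \frac{1}{4} \left(-33\right) = - \frac{33}{4}$)
$x{\left(o{\left(3 \right)},O \right)} + j = - \frac{33}{4} + 7066356 = \frac{28265391}{4}$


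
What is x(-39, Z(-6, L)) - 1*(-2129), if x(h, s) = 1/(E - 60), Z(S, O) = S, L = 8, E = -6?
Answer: 140513/66 ≈ 2129.0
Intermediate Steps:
x(h, s) = -1/66 (x(h, s) = 1/(-6 - 60) = 1/(-66) = -1/66)
x(-39, Z(-6, L)) - 1*(-2129) = -1/66 - 1*(-2129) = -1/66 + 2129 = 140513/66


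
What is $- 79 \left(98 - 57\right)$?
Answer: $-3239$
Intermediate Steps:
$- 79 \left(98 - 57\right) = \left(-79\right) 41 = -3239$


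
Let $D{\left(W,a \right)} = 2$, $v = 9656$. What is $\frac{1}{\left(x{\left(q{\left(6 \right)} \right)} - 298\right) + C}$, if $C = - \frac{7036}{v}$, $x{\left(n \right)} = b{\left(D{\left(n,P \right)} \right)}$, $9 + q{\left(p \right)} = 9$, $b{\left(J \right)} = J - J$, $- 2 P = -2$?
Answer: $- \frac{2414}{721131} \approx -0.0033475$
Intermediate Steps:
$P = 1$ ($P = \left(- \frac{1}{2}\right) \left(-2\right) = 1$)
$b{\left(J \right)} = 0$
$q{\left(p \right)} = 0$ ($q{\left(p \right)} = -9 + 9 = 0$)
$x{\left(n \right)} = 0$
$C = - \frac{1759}{2414}$ ($C = - \frac{7036}{9656} = \left(-7036\right) \frac{1}{9656} = - \frac{1759}{2414} \approx -0.72867$)
$\frac{1}{\left(x{\left(q{\left(6 \right)} \right)} - 298\right) + C} = \frac{1}{\left(0 - 298\right) - \frac{1759}{2414}} = \frac{1}{-298 - \frac{1759}{2414}} = \frac{1}{- \frac{721131}{2414}} = - \frac{2414}{721131}$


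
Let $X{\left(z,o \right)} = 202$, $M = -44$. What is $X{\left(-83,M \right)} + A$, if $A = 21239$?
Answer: $21441$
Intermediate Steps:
$X{\left(-83,M \right)} + A = 202 + 21239 = 21441$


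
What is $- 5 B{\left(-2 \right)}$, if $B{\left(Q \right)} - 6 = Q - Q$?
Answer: $-30$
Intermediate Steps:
$B{\left(Q \right)} = 6$ ($B{\left(Q \right)} = 6 + \left(Q - Q\right) = 6 + 0 = 6$)
$- 5 B{\left(-2 \right)} = \left(-5\right) 6 = -30$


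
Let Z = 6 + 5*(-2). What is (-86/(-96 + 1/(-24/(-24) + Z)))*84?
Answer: 21672/289 ≈ 74.990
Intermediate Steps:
Z = -4 (Z = 6 - 10 = -4)
(-86/(-96 + 1/(-24/(-24) + Z)))*84 = (-86/(-96 + 1/(-24/(-24) - 4)))*84 = (-86/(-96 + 1/(-24*(-1/24) - 4)))*84 = (-86/(-96 + 1/(1 - 4)))*84 = (-86/(-96 + 1/(-3)))*84 = (-86/(-96 - ⅓))*84 = (-86/(-289/3))*84 = -3/289*(-86)*84 = (258/289)*84 = 21672/289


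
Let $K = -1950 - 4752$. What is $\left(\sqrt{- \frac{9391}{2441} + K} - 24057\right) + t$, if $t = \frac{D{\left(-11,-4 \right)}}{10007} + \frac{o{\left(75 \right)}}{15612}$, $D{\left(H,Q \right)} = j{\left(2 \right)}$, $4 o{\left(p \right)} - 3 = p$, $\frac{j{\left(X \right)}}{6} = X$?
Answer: $- \frac{2505605001805}{104152856} + \frac{i \sqrt{39956663093}}{2441} \approx -24057.0 + 81.889 i$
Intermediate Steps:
$j{\left(X \right)} = 6 X$
$o{\left(p \right)} = \frac{3}{4} + \frac{p}{4}$
$D{\left(H,Q \right)} = 12$ ($D{\left(H,Q \right)} = 6 \cdot 2 = 12$)
$K = -6702$ ($K = -1950 - 4752 = -6702$)
$t = \frac{254987}{104152856}$ ($t = \frac{12}{10007} + \frac{\frac{3}{4} + \frac{1}{4} \cdot 75}{15612} = 12 \cdot \frac{1}{10007} + \left(\frac{3}{4} + \frac{75}{4}\right) \frac{1}{15612} = \frac{12}{10007} + \frac{39}{2} \cdot \frac{1}{15612} = \frac{12}{10007} + \frac{13}{10408} = \frac{254987}{104152856} \approx 0.0024482$)
$\left(\sqrt{- \frac{9391}{2441} + K} - 24057\right) + t = \left(\sqrt{- \frac{9391}{2441} - 6702} - 24057\right) + \frac{254987}{104152856} = \left(\sqrt{- \frac{16368973}{2441}} - 24057\right) + \frac{254987}{104152856} = \left(\frac{i \sqrt{39956663093}}{2441} - 24057\right) + \frac{254987}{104152856} = \left(-24057 + \frac{i \sqrt{39956663093}}{2441}\right) + \frac{254987}{104152856} = - \frac{2505605001805}{104152856} + \frac{i \sqrt{39956663093}}{2441}$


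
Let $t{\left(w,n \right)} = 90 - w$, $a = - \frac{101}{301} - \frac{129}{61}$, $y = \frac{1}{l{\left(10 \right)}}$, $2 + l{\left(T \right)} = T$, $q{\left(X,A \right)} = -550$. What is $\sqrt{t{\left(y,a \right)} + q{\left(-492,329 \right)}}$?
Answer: $\frac{3 i \sqrt{818}}{4} \approx 21.451 i$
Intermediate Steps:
$l{\left(T \right)} = -2 + T$
$y = \frac{1}{8}$ ($y = \frac{1}{-2 + 10} = \frac{1}{8} \approx 0.125$)
$a = - \frac{44990}{18361}$ ($a = \left(-101\right) \frac{1}{301} - \frac{129}{61} = - \frac{101}{301} - \frac{129}{61} = - \frac{44990}{18361} \approx -2.4503$)
$\sqrt{t{\left(y,a \right)} + q{\left(-492,329 \right)}} = \sqrt{\left(90 - \frac{1}{8}\right) - 550} = \sqrt{\frac{719}{8} - 550} = \sqrt{- \frac{3681}{8}} = \frac{3 i \sqrt{818}}{4}$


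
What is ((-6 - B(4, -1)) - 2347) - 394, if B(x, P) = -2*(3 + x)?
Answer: -2733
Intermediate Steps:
B(x, P) = -6 - 2*x
((-6 - B(4, -1)) - 2347) - 394 = ((-6 - (-6 - 2*4)) - 2347) - 394 = ((-6 - (-6 - 8)) - 2347) - 394 = ((-6 - 1*(-14)) - 2347) - 394 = ((-6 + 14) - 2347) - 394 = (8 - 2347) - 394 = -2339 - 394 = -2733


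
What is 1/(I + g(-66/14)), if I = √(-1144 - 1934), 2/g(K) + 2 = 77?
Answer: 75/8656877 - 50625*I*√38/17313754 ≈ 8.6636e-6 - 0.018025*I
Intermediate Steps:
g(K) = 2/75 (g(K) = 2/(-2 + 77) = 2/75)
I = 9*I*√38 (I = √(-3078) = 9*I*√38 ≈ 55.48*I)
1/(I + g(-66/14)) = 1/(9*I*√38 + 2/75) = 1/(2/75 + 9*I*√38)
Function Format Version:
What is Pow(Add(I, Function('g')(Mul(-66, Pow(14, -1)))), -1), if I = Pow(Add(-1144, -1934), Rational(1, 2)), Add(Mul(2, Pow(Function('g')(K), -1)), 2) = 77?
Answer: Add(Rational(75, 8656877), Mul(Rational(-50625, 17313754), I, Pow(38, Rational(1, 2)))) ≈ Add(8.6636e-6, Mul(-0.018025, I))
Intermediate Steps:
Function('g')(K) = Rational(2, 75) (Function('g')(K) = Mul(2, Pow(Add(-2, 77), -1)) = Mul(2, Pow(75, -1)) = Mul(2, Rational(1, 75)) = Rational(2, 75))
I = Mul(9, I, Pow(38, Rational(1, 2))) (I = Pow(-3078, Rational(1, 2)) = Mul(9, I, Pow(38, Rational(1, 2))) ≈ Mul(55.480, I))
Pow(Add(I, Function('g')(Mul(-66, Pow(14, -1)))), -1) = Pow(Add(Mul(9, I, Pow(38, Rational(1, 2))), Rational(2, 75)), -1) = Pow(Add(Rational(2, 75), Mul(9, I, Pow(38, Rational(1, 2)))), -1)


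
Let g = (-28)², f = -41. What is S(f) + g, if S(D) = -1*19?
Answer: 765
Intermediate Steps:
S(D) = -19
g = 784
S(f) + g = -19 + 784 = 765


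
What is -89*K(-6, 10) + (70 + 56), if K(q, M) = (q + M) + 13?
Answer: -1387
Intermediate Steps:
K(q, M) = 13 + M + q (K(q, M) = (M + q) + 13 = 13 + M + q)
-89*K(-6, 10) + (70 + 56) = -89*(13 + 10 - 6) + (70 + 56) = -89*17 + 126 = -1513 + 126 = -1387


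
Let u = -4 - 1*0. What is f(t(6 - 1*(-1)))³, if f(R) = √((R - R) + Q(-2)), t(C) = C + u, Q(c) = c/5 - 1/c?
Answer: √10/100 ≈ 0.031623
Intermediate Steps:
u = -4 (u = -4 + 0 = -4)
Q(c) = -1/c + c/5 (Q(c) = c*(⅕) - 1/c = c/5 - 1/c = -1/c + c/5)
t(C) = -4 + C (t(C) = C - 4 = -4 + C)
f(R) = √10/10 (f(R) = √((R - R) + (-1/(-2) + (⅕)*(-2))) = √(0 + (-1*(-½) - ⅖)) = √(0 + (½ - ⅖)) = √(0 + ⅒) = √(⅒) = √10/10)
f(t(6 - 1*(-1)))³ = (√10/10)³ = √10/100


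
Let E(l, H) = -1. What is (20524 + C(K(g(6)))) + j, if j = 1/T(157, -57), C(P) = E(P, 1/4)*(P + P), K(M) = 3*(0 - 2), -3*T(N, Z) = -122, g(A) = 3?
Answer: 2505395/122 ≈ 20536.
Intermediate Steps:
T(N, Z) = 122/3 (T(N, Z) = -⅓*(-122) = 122/3)
K(M) = -6 (K(M) = 3*(-2) = -6)
C(P) = -2*P (C(P) = -(P + P) = -2*P)
j = 3/122 (j = 1/(122/3) = 3/122 ≈ 0.024590)
(20524 + C(K(g(6)))) + j = (20524 - 2*(-6)) + 3/122 = (20524 + 12) + 3/122 = 20536 + 3/122 = 2505395/122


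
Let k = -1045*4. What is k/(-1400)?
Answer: 209/70 ≈ 2.9857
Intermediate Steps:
k = -4180
k/(-1400) = -4180/(-1400) = -4180*(-1/1400) = 209/70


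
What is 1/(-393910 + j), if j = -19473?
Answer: -1/413383 ≈ -2.4191e-6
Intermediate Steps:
1/(-393910 + j) = 1/(-393910 - 19473) = 1/(-413383) = -1/413383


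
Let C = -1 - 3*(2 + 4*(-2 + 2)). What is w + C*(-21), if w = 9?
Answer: 156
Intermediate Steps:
C = -7 (C = -1 - 3*(2 + 4*0) = -1 - 3*(2 + 0) = -1 - 3*2 = -1 - 6 = -7)
w + C*(-21) = 9 - 7*(-21) = 9 + 147 = 156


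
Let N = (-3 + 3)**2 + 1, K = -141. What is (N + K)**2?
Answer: 19600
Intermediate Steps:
N = 1 (N = 0**2 + 1 = 0 + 1 = 1)
(N + K)**2 = (1 - 141)**2 = (-140)**2 = 19600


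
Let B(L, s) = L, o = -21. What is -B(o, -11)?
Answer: 21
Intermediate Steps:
-B(o, -11) = -1*(-21) = 21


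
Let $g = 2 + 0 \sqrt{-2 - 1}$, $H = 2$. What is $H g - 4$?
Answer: $0$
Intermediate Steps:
$g = 2$ ($g = 2 + 0 \sqrt{-3} = 2 + 0 i \sqrt{3} = 2 + 0 = 2$)
$H g - 4 = 2 \cdot 2 - 4 = 4 - 4 = 0$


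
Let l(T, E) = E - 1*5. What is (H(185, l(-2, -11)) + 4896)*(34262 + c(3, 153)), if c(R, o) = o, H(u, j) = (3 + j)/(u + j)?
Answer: 2190411505/13 ≈ 1.6849e+8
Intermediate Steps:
l(T, E) = -5 + E (l(T, E) = E - 5 = -5 + E)
H(u, j) = (3 + j)/(j + u)
(H(185, l(-2, -11)) + 4896)*(34262 + c(3, 153)) = ((3 + (-5 - 11))/((-5 - 11) + 185) + 4896)*(34262 + 153) = ((3 - 16)/(-16 + 185) + 4896)*34415 = (-13/169 + 4896)*34415 = ((1/169)*(-13) + 4896)*34415 = (-1/13 + 4896)*34415 = (63647/13)*34415 = 2190411505/13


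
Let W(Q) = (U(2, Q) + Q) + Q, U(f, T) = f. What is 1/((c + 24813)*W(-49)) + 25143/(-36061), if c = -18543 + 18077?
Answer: -58767071677/84285808032 ≈ -0.69724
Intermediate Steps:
c = -466
W(Q) = 2 + 2*Q (W(Q) = (2 + Q) + Q = 2 + 2*Q)
1/((c + 24813)*W(-49)) + 25143/(-36061) = 1/((-466 + 24813)*(2 + 2*(-49))) + 25143/(-36061) = 1/(24347*(2 - 98)) + 25143*(-1/36061) = (1/24347)/(-96) - 25143/36061 = (1/24347)*(-1/96) - 25143/36061 = -1/2337312 - 25143/36061 = -58767071677/84285808032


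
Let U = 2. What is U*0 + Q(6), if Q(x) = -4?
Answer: -4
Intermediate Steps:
U*0 + Q(6) = 2*0 - 4 = 0 - 4 = -4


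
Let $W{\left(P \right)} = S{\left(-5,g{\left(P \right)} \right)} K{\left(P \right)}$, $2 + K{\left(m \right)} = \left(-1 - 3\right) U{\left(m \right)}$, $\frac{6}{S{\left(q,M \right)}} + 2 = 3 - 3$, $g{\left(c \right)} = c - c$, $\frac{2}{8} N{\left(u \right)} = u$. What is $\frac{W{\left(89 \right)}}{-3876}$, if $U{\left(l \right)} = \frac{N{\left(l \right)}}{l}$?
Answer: $- \frac{9}{646} \approx -0.013932$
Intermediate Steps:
$N{\left(u \right)} = 4 u$
$g{\left(c \right)} = 0$
$S{\left(q,M \right)} = -3$ ($S{\left(q,M \right)} = \frac{6}{-2 + \left(3 - 3\right)} = \frac{6}{-2 + 0} = \frac{6}{-2} = 6 \left(- \frac{1}{2}\right) = -3$)
$U{\left(l \right)} = 4$ ($U{\left(l \right)} = \frac{4 l}{l} = 4$)
$K{\left(m \right)} = -18$ ($K{\left(m \right)} = -2 + \left(-1 - 3\right) 4 = -2 - 16 = -18$)
$W{\left(P \right)} = 54$ ($W{\left(P \right)} = \left(-3\right) \left(-18\right) = 54$)
$\frac{W{\left(89 \right)}}{-3876} = \frac{54}{-3876} = 54 \left(- \frac{1}{3876}\right) = - \frac{9}{646}$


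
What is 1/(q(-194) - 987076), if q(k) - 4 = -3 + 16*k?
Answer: -1/990179 ≈ -1.0099e-6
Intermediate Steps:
q(k) = 1 + 16*k (q(k) = 4 + (-3 + 16*k) = 1 + 16*k)
1/(q(-194) - 987076) = 1/((1 + 16*(-194)) - 987076) = 1/((1 - 3104) - 987076) = 1/(-3103 - 987076) = 1/(-990179) = -1/990179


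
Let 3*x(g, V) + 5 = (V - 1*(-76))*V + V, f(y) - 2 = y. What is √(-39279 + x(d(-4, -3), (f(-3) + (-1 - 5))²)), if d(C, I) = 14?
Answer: 2*I*√83751/3 ≈ 192.93*I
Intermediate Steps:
f(y) = 2 + y
x(g, V) = -5/3 + V/3 + V*(76 + V)/3 (x(g, V) = -5/3 + ((V - 1*(-76))*V + V)/3 = -5/3 + ((V + 76)*V + V)/3 = -5/3 + ((76 + V)*V + V)/3 = -5/3 + (V*(76 + V) + V)/3 = -5/3 + (V + V*(76 + V))/3 = -5/3 + (V/3 + V*(76 + V)/3) = -5/3 + V/3 + V*(76 + V)/3)
√(-39279 + x(d(-4, -3), (f(-3) + (-1 - 5))²)) = √(-39279 + (-5/3 + (((2 - 3) + (-1 - 5))²)²/3 + 77*((2 - 3) + (-1 - 5))²/3)) = √(-39279 + (-5/3 + ((-1 - 6)²)²/3 + 77*(-1 - 6)²/3)) = √(-39279 + (-5/3 + ((-7)²)²/3 + (77/3)*(-7)²)) = √(-39279 + (-5/3 + (⅓)*49² + (77/3)*49)) = √(-39279 + (-5/3 + (⅓)*2401 + 3773/3)) = √(-39279 + (-5/3 + 2401/3 + 3773/3)) = √(-39279 + 6169/3) = √(-111668/3) = 2*I*√83751/3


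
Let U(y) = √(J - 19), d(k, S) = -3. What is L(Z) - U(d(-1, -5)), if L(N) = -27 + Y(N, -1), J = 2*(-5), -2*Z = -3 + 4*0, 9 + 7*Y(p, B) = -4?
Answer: -202/7 - I*√29 ≈ -28.857 - 5.3852*I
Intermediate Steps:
Y(p, B) = -13/7 (Y(p, B) = -9/7 + (⅐)*(-4) = -9/7 - 4/7 = -13/7)
Z = 3/2 (Z = -(-3 + 4*0)/2 = -(-3 + 0)/2 = -½*(-3) = 3/2 ≈ 1.5000)
J = -10
U(y) = I*√29 (U(y) = √(-10 - 19) = √(-29) = I*√29)
L(N) = -202/7 (L(N) = -27 - 13/7 = -202/7)
L(Z) - U(d(-1, -5)) = -202/7 - I*√29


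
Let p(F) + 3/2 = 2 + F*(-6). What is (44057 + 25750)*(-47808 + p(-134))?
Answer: -6562346649/2 ≈ -3.2812e+9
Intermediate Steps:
p(F) = 1/2 - 6*F (p(F) = -3/2 + (2 + F*(-6)) = -3/2 + (2 - 6*F) = 1/2 - 6*F)
(44057 + 25750)*(-47808 + p(-134)) = (44057 + 25750)*(-47808 + (1/2 - 6*(-134))) = 69807*(-47808 + (1/2 + 804)) = 69807*(-47808 + 1609/2) = 69807*(-94007/2) = -6562346649/2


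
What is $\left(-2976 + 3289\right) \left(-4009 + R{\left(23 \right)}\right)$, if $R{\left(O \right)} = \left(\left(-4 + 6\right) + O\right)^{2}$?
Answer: $-1059192$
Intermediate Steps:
$R{\left(O \right)} = \left(2 + O\right)^{2}$
$\left(-2976 + 3289\right) \left(-4009 + R{\left(23 \right)}\right) = \left(-2976 + 3289\right) \left(-4009 + \left(2 + 23\right)^{2}\right) = 313 \left(-4009 + 25^{2}\right) = 313 \left(-4009 + 625\right) = 313 \left(-3384\right) = -1059192$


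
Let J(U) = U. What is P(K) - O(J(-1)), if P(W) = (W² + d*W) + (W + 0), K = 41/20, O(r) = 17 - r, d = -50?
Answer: -45699/400 ≈ -114.25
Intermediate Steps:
K = 41/20 (K = 41*(1/20) = 41/20 ≈ 2.0500)
P(W) = W² - 49*W (P(W) = (W² - 50*W) + (W + 0) = (W² - 50*W) + W = W² - 49*W)
P(K) - O(J(-1)) = 41*(-49 + 41/20)/20 - (17 - 1*(-1)) = (41/20)*(-939/20) - (17 + 1) = -38499/400 - 1*18 = -38499/400 - 18 = -45699/400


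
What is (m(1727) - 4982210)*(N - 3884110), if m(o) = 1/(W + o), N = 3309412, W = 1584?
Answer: 9480274131287682/3311 ≈ 2.8633e+12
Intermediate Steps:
m(o) = 1/(1584 + o)
(m(1727) - 4982210)*(N - 3884110) = (1/(1584 + 1727) - 4982210)*(3309412 - 3884110) = (1/3311 - 4982210)*(-574698) = -16496097309/3311*(-574698) = 9480274131287682/3311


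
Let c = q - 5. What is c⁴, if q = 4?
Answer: 1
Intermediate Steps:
c = -1 (c = 4 - 5 = -1)
c⁴ = (-1)⁴ = 1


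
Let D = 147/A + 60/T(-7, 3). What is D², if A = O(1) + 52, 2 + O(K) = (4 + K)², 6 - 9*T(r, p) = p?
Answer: 20693401/625 ≈ 33109.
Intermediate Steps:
T(r, p) = ⅔ - p/9
O(K) = -2 + (4 + K)²
A = 75 (A = (-2 + (4 + 1)²) + 52 = (-2 + 5²) + 52 = (-2 + 25) + 52 = 23 + 52 = 75)
D = 4549/25 (D = 147/75 + 60/(⅔ - ⅑*3) = 147*(1/75) + 60/(⅔ - ⅓) = 49/25 + 60/(⅓) = 49/25 + 60*3 = 49/25 + 180 = 4549/25 ≈ 181.96)
D² = (4549/25)² = 20693401/625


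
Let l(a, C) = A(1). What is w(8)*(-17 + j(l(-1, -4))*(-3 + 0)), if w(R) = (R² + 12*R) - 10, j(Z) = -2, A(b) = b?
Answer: -1650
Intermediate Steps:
l(a, C) = 1
w(R) = -10 + R² + 12*R
w(8)*(-17 + j(l(-1, -4))*(-3 + 0)) = (-10 + 8² + 12*8)*(-17 - 2*(-3 + 0)) = (-10 + 64 + 96)*(-17 - 2*(-3)) = 150*(-17 + 6) = 150*(-11) = -1650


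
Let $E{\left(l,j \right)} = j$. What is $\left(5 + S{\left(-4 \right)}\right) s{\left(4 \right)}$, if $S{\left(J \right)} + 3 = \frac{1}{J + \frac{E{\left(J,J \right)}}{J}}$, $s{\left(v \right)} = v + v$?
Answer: $\frac{40}{3} \approx 13.333$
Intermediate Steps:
$s{\left(v \right)} = 2 v$
$S{\left(J \right)} = -3 + \frac{1}{1 + J}$ ($S{\left(J \right)} = -3 + \frac{1}{J + \frac{J}{J}} = -3 + \frac{1}{J + 1} = -3 + \frac{1}{1 + J}$)
$\left(5 + S{\left(-4 \right)}\right) s{\left(4 \right)} = \left(5 + \frac{-2 - -12}{1 - 4}\right) 2 \cdot 4 = \left(5 + \frac{-2 + 12}{-3}\right) 8 = \left(5 - \frac{10}{3}\right) 8 = \frac{5}{3} \cdot 8 = \frac{40}{3}$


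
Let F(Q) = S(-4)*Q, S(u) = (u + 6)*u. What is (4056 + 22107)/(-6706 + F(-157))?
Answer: -26163/5450 ≈ -4.8006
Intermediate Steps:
S(u) = u*(6 + u) (S(u) = (6 + u)*u = u*(6 + u))
F(Q) = -8*Q (F(Q) = (-4*(6 - 4))*Q = (-4*2)*Q = -8*Q)
(4056 + 22107)/(-6706 + F(-157)) = (4056 + 22107)/(-6706 - 8*(-157)) = 26163/(-6706 + 1256) = 26163/(-5450) = 26163*(-1/5450) = -26163/5450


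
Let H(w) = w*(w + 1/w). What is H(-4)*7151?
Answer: 121567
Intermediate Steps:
H(-4)*7151 = (1 + (-4)**2)*7151 = (1 + 16)*7151 = 17*7151 = 121567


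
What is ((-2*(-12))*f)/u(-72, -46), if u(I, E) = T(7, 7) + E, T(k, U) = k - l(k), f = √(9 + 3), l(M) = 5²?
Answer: -3*√3/4 ≈ -1.2990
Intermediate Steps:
l(M) = 25
f = 2*√3 (f = √12 = 2*√3 ≈ 3.4641)
T(k, U) = -25 + k (T(k, U) = k - 1*25 = k - 25 = -25 + k)
u(I, E) = -18 + E (u(I, E) = (-25 + 7) + E = -18 + E)
((-2*(-12))*f)/u(-72, -46) = ((-2*(-12))*(2*√3))/(-18 - 46) = (24*(2*√3))/(-64) = (48*√3)*(-1/64) = -3*√3/4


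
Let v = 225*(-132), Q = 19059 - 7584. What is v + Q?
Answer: -18225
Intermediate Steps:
Q = 11475
v = -29700
v + Q = -29700 + 11475 = -18225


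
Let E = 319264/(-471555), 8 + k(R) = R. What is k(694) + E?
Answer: 323167466/471555 ≈ 685.32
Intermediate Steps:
k(R) = -8 + R
E = -319264/471555 (E = 319264*(-1/471555) = -319264/471555 ≈ -0.67704)
k(694) + E = (-8 + 694) - 319264/471555 = 686 - 319264/471555 = 323167466/471555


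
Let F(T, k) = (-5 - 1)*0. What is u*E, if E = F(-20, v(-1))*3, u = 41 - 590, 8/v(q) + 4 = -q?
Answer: 0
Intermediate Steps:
v(q) = 8/(-4 - q)
F(T, k) = 0 (F(T, k) = -6*0 = 0)
u = -549
E = 0 (E = 0*3 = 0)
u*E = -549*0 = 0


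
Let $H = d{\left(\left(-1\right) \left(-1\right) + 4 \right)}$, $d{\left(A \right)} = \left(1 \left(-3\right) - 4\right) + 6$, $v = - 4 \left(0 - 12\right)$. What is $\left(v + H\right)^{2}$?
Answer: $2209$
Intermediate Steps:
$v = 48$ ($v = - 4 \left(0 - 12\right) = \left(-4\right) \left(-12\right) = 48$)
$d{\left(A \right)} = -1$ ($d{\left(A \right)} = \left(-3 - 4\right) + 6 = -7 + 6 = -1$)
$H = -1$
$\left(v + H\right)^{2} = \left(48 - 1\right)^{2} = 47^{2} = 2209$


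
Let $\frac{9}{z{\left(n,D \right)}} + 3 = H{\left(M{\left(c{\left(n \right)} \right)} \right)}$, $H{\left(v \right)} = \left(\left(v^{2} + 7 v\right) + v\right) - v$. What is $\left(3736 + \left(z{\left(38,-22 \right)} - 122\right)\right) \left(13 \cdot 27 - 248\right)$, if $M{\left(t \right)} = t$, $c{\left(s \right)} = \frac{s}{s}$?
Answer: $\frac{1862137}{5} \approx 3.7243 \cdot 10^{5}$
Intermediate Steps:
$c{\left(s \right)} = 1$
$H{\left(v \right)} = v^{2} + 7 v$ ($H{\left(v \right)} = \left(v^{2} + 8 v\right) - v = v^{2} + 7 v$)
$z{\left(n,D \right)} = \frac{9}{5}$ ($z{\left(n,D \right)} = \frac{9}{-3 + 1 \left(7 + 1\right)} = \frac{9}{-3 + 1 \cdot 8} = \frac{9}{-3 + 8} = \frac{9}{5}$)
$\left(3736 + \left(z{\left(38,-22 \right)} - 122\right)\right) \left(13 \cdot 27 - 248\right) = \left(3736 + \left(\frac{9}{5} - 122\right)\right) \left(13 \cdot 27 - 248\right) = \left(3736 - \frac{601}{5}\right) \left(351 - 248\right) = \frac{18079}{5} \cdot 103 = \frac{1862137}{5}$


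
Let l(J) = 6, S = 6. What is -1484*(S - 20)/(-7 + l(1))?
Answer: -20776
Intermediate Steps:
-1484*(S - 20)/(-7 + l(1)) = -1484*(6 - 20)/(-7 + 6) = -(-20776)/(-1) = -(-20776)*(-1) = -1484*14 = -20776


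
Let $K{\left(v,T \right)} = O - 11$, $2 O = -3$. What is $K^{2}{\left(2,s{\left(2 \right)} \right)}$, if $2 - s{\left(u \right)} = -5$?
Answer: $\frac{625}{4} \approx 156.25$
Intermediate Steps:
$O = - \frac{3}{2}$ ($O = \frac{1}{2} \left(-3\right) = - \frac{3}{2} \approx -1.5$)
$s{\left(u \right)} = 7$ ($s{\left(u \right)} = 2 - -5 = 2 + 5 = 7$)
$K{\left(v,T \right)} = - \frac{25}{2}$ ($K{\left(v,T \right)} = - \frac{3}{2} - 11 = - \frac{25}{2}$)
$K^{2}{\left(2,s{\left(2 \right)} \right)} = \left(- \frac{25}{2}\right)^{2} = \frac{625}{4}$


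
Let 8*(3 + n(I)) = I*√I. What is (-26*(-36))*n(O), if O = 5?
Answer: -2808 + 585*√5 ≈ -1499.9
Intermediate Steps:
n(I) = -3 + I^(3/2)/8 (n(I) = -3 + (I*√I)/8 = -3 + I^(3/2)/8)
(-26*(-36))*n(O) = (-26*(-36))*(-3 + 5^(3/2)/8) = 936*(-3 + (5*√5)/8) = 936*(-3 + 5*√5/8) = -2808 + 585*√5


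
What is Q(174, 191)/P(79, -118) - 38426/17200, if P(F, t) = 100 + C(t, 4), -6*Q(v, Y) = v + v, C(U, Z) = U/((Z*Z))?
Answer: -18227233/6372600 ≈ -2.8603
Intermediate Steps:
C(U, Z) = U/Z² (C(U, Z) = U/(Z²) = U/Z²)
Q(v, Y) = -v/3 (Q(v, Y) = -(v + v)/6 = -v/3)
P(F, t) = 100 + t/16 (P(F, t) = 100 + t/4² = 100 + t*(1/16) = 100 + t/16)
Q(174, 191)/P(79, -118) - 38426/17200 = (-⅓*174)/(100 + (1/16)*(-118)) - 38426/17200 = -58/(100 - 59/8) - 38426*1/17200 = -58/741/8 - 19213/8600 = -58*8/741 - 19213/8600 = -464/741 - 19213/8600 = -18227233/6372600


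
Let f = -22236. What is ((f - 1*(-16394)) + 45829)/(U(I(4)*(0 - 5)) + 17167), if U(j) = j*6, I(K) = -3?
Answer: 39987/17257 ≈ 2.3171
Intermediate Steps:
U(j) = 6*j
((f - 1*(-16394)) + 45829)/(U(I(4)*(0 - 5)) + 17167) = ((-22236 - 1*(-16394)) + 45829)/(6*(-3*(0 - 5)) + 17167) = ((-22236 + 16394) + 45829)/(6*(-3*(-5)) + 17167) = (-5842 + 45829)/(6*15 + 17167) = 39987/(90 + 17167) = 39987/17257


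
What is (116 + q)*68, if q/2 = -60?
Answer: -272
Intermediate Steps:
q = -120 (q = 2*(-60) = -120)
(116 + q)*68 = (116 - 120)*68 = -4*68 = -272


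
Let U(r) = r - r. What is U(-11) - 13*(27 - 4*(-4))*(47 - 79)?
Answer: 17888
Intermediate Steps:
U(r) = 0
U(-11) - 13*(27 - 4*(-4))*(47 - 79) = 0 - 13*(27 - 4*(-4))*(47 - 79) = 0 - 13*(27 + 16)*(-32) = 0 - 559*(-32) = 0 - 13*(-1376) = 0 + 17888 = 17888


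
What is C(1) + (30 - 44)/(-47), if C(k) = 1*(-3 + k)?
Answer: -80/47 ≈ -1.7021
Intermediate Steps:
C(k) = -3 + k
C(1) + (30 - 44)/(-47) = (-3 + 1) + (30 - 44)/(-47) = -2 - 14*(-1/47) = -2 + 14/47 = -80/47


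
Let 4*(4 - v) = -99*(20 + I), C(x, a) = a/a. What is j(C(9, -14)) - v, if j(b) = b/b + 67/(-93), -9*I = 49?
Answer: -135397/372 ≈ -363.97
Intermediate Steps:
C(x, a) = 1
I = -49/9 (I = -⅑*49 = -49/9 ≈ -5.4444)
j(b) = 26/93 (j(b) = 1 + 67*(-1/93) = 1 - 67/93 = 26/93)
v = 1457/4 (v = 4 - (-99)*(20 - 49/9)/4 = 4 - (-99)*131/(4*9) = 4 - ¼*(-1441) = 4 + 1441/4 = 1457/4 ≈ 364.25)
j(C(9, -14)) - v = 26/93 - 1*1457/4 = 26/93 - 1457/4 = -135397/372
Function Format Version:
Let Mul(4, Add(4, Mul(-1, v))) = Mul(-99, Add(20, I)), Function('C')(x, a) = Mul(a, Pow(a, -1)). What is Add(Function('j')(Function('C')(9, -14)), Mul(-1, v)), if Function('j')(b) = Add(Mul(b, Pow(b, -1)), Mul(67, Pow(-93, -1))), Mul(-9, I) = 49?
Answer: Rational(-135397, 372) ≈ -363.97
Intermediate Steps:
Function('C')(x, a) = 1
I = Rational(-49, 9) (I = Mul(Rational(-1, 9), 49) = Rational(-49, 9) ≈ -5.4444)
Function('j')(b) = Rational(26, 93) (Function('j')(b) = Add(1, Mul(67, Rational(-1, 93))) = Add(1, Rational(-67, 93)) = Rational(26, 93))
v = Rational(1457, 4) (v = Add(4, Mul(Rational(-1, 4), Mul(-99, Add(20, Rational(-49, 9))))) = Add(4, Mul(Rational(-1, 4), Mul(-99, Rational(131, 9)))) = Add(4, Mul(Rational(-1, 4), -1441)) = Add(4, Rational(1441, 4)) = Rational(1457, 4) ≈ 364.25)
Add(Function('j')(Function('C')(9, -14)), Mul(-1, v)) = Add(Rational(26, 93), Mul(-1, Rational(1457, 4))) = Add(Rational(26, 93), Rational(-1457, 4)) = Rational(-135397, 372)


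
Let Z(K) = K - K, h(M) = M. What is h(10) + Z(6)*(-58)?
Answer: 10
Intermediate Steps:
Z(K) = 0
h(10) + Z(6)*(-58) = 10 + 0*(-58) = 10 + 0 = 10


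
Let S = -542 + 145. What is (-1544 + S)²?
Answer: 3767481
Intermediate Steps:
S = -397
(-1544 + S)² = (-1544 - 397)² = (-1941)² = 3767481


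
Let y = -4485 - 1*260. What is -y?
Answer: 4745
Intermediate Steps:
y = -4745 (y = -4485 - 260 = -4745)
-y = -1*(-4745) = 4745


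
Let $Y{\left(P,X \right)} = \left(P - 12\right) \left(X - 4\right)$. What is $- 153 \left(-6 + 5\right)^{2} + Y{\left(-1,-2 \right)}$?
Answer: $-75$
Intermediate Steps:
$Y{\left(P,X \right)} = \left(-12 + P\right) \left(-4 + X\right)$
$- 153 \left(-6 + 5\right)^{2} + Y{\left(-1,-2 \right)} = - 153 \left(-6 + 5\right)^{2} - -78 = - 153 \left(-1\right)^{2} + \left(48 + 24 + 4 + 2\right) = \left(-153\right) 1 + 78 = -153 + 78 = -75$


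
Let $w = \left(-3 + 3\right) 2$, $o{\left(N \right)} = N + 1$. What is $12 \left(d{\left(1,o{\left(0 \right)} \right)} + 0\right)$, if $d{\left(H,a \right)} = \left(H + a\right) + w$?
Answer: $24$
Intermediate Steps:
$o{\left(N \right)} = 1 + N$
$w = 0$ ($w = 0 \cdot 2 = 0$)
$d{\left(H,a \right)} = H + a$ ($d{\left(H,a \right)} = \left(H + a\right) + 0 = H + a$)
$12 \left(d{\left(1,o{\left(0 \right)} \right)} + 0\right) = 12 \left(\left(1 + \left(1 + 0\right)\right) + 0\right) = 12 \left(\left(1 + 1\right) + 0\right) = 12 \left(2 + 0\right) = 12 \cdot 2 = 24$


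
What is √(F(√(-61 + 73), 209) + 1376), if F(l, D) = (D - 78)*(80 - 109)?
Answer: I*√2423 ≈ 49.224*I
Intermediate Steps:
F(l, D) = 2262 - 29*D (F(l, D) = (-78 + D)*(-29) = 2262 - 29*D)
√(F(√(-61 + 73), 209) + 1376) = √((2262 - 29*209) + 1376) = √((2262 - 6061) + 1376) = √(-3799 + 1376) = √(-2423) = I*√2423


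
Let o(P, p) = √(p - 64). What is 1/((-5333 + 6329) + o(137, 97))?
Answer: 332/330661 - √33/991983 ≈ 0.00099826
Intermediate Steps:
o(P, p) = √(-64 + p)
1/((-5333 + 6329) + o(137, 97)) = 1/((-5333 + 6329) + √(-64 + 97)) = 1/(996 + √33)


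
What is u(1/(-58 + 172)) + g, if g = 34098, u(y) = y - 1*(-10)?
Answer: 3888313/114 ≈ 34108.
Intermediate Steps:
u(y) = 10 + y (u(y) = y + 10 = 10 + y)
u(1/(-58 + 172)) + g = (10 + 1/(-58 + 172)) + 34098 = (10 + 1/114) + 34098 = 1141/114 + 34098 = 3888313/114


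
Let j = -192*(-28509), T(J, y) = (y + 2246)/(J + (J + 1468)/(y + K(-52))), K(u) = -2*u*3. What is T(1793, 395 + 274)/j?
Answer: 317735/1071752293248 ≈ 2.9646e-7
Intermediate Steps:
K(u) = -6*u
T(J, y) = (2246 + y)/(J + (1468 + J)/(312 + y)) (T(J, y) = (y + 2246)/(J + (J + 1468)/(y - 6*(-52))) = (2246 + y)/(J + (1468 + J)/(y + 312)) = (2246 + y)/(J + (1468 + J)/(312 + y)))
j = 5473728
T(1793, 395 + 274)/j = ((700752 + (395 + 274)² + 2558*(395 + 274))/(1468 + 313*1793 + 1793*(395 + 274)))/5473728 = ((700752 + 669² + 2558*669)/(1468 + 561209 + 1793*669))*(1/5473728) = ((700752 + 447561 + 1711302)/(1468 + 561209 + 1199517))*(1/5473728) = (2859615/1762194)*(1/5473728) = ((1/1762194)*2859615)*(1/5473728) = (953205/587398)*(1/5473728) = 317735/1071752293248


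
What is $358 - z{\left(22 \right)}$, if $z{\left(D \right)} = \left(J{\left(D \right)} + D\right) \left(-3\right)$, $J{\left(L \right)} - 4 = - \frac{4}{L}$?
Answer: $\frac{4790}{11} \approx 435.45$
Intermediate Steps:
$J{\left(L \right)} = 4 - \frac{4}{L}$
$z{\left(D \right)} = -12 - 3 D + \frac{12}{D}$ ($z{\left(D \right)} = \left(\left(4 - \frac{4}{D}\right) + D\right) \left(-3\right) = \left(4 + D - \frac{4}{D}\right) \left(-3\right) = -12 - 3 D + \frac{12}{D}$)
$358 - z{\left(22 \right)} = 358 - \left(-12 - 66 + \frac{12}{22}\right) = 358 - \left(-12 - 66 + 12 \cdot \frac{1}{22}\right) = 358 - \left(-12 - 66 + \frac{6}{11}\right) = 358 - - \frac{852}{11} = 358 + \frac{852}{11} = \frac{4790}{11}$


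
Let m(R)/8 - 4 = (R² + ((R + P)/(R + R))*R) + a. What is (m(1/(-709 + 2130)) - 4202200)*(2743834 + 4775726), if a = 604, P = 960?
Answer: -63673220683564508640/2019241 ≈ -3.1533e+13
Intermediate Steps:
m(R) = 8704 + 4*R + 8*R² (m(R) = 32 + 8*((R² + ((R + 960)/(R + R))*R) + 604) = 32 + 8*((R² + ((960 + R)/((2*R)))*R) + 604) = 32 + 8*((R² + ((960 + R)*(1/(2*R)))*R) + 604) = 32 + 8*((R² + ((960 + R)/(2*R))*R) + 604) = 32 + 8*((R² + (480 + R/2)) + 604) = 32 + 8*((480 + R² + R/2) + 604) = 32 + 8*(1084 + R² + R/2) = 32 + (8672 + 4*R + 8*R²) = 8704 + 4*R + 8*R²)
(m(1/(-709 + 2130)) - 4202200)*(2743834 + 4775726) = ((8704 + 4/(-709 + 2130) + 8*(1/(-709 + 2130))²) - 4202200)*(2743834 + 4775726) = ((8704 + 4/1421 + 8*(1/1421)²) - 4202200)*7519560 = ((8704 + 4*(1/1421) + 8*(1/1421)²) - 4202200)*7519560 = ((8704 + 4/1421 + 8*(1/2019241)) - 4202200)*7519560 = ((8704 + 4/1421 + 8/2019241) - 4202200)*7519560 = (17575479356/2019241 - 4202200)*7519560 = -8467679050844/2019241*7519560 = -63673220683564508640/2019241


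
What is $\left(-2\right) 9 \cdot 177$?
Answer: $-3186$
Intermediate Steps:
$\left(-2\right) 9 \cdot 177 = \left(-18\right) 177 = -3186$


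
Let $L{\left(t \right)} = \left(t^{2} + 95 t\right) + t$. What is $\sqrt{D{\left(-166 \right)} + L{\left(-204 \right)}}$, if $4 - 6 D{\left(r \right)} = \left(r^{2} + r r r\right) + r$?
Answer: $\frac{\sqrt{7018653}}{3} \approx 883.09$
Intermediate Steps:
$L{\left(t \right)} = t^{2} + 96 t$
$D{\left(r \right)} = \frac{2}{3} - \frac{r}{6} - \frac{r^{2}}{6} - \frac{r^{3}}{6}$ ($D{\left(r \right)} = \frac{2}{3} - \frac{\left(r^{2} + r r r\right) + r}{6} = \frac{2}{3} - \frac{\left(r^{2} + r^{2} r\right) + r}{6} = \frac{2}{3} - \frac{\left(r^{2} + r^{3}\right) + r}{6} = \frac{2}{3} - \frac{r + r^{2} + r^{3}}{6} = \frac{2}{3} - \left(\frac{r}{6} + \frac{r^{2}}{6} + \frac{r^{3}}{6}\right) = \frac{2}{3} - \frac{r}{6} - \frac{r^{2}}{6} - \frac{r^{3}}{6}$)
$\sqrt{D{\left(-166 \right)} + L{\left(-204 \right)}} = \sqrt{\left(\frac{2}{3} - - \frac{83}{3} - \frac{\left(-166\right)^{2}}{6} - \frac{\left(-166\right)^{3}}{6}\right) - 204 \left(96 - 204\right)} = \sqrt{\left(\frac{2}{3} + \frac{83}{3} - \frac{13778}{3} - - \frac{2287148}{3}\right) - -22032} = \sqrt{\left(\frac{2}{3} + \frac{83}{3} - \frac{13778}{3} + \frac{2287148}{3}\right) + 22032} = \sqrt{\frac{2273455}{3} + 22032} = \sqrt{\frac{2339551}{3}} = \frac{\sqrt{7018653}}{3}$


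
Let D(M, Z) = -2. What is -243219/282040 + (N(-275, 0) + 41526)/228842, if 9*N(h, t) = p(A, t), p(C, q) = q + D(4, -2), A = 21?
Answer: -197760564151/290441689560 ≈ -0.68090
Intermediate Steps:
p(C, q) = -2 + q (p(C, q) = q - 2 = -2 + q)
N(h, t) = -2/9 + t/9 (N(h, t) = (-2 + t)/9 = -2/9 + t/9)
-243219/282040 + (N(-275, 0) + 41526)/228842 = -243219/282040 + ((-2/9 + (1/9)*0) + 41526)/228842 = -243219*1/282040 + ((-2/9 + 0) + 41526)*(1/228842) = -243219/282040 + (-2/9 + 41526)*(1/228842) = -243219/282040 + (373732/9)*(1/228842) = -243219/282040 + 186866/1029789 = -197760564151/290441689560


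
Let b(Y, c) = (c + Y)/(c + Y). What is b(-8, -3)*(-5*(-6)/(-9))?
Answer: -10/3 ≈ -3.3333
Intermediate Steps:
b(Y, c) = 1 (b(Y, c) = (Y + c)/(Y + c) = 1)
b(-8, -3)*(-5*(-6)/(-9)) = 1*(-5*(-6)/(-9)) = 1*(30*(-⅑)) = 1*(-10/3) = -10/3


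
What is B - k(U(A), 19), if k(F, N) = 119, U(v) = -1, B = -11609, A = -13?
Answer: -11728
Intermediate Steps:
B - k(U(A), 19) = -11609 - 1*119 = -11609 - 119 = -11728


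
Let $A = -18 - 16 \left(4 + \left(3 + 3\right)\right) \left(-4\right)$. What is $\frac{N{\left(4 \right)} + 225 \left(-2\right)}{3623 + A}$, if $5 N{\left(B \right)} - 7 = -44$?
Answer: $- \frac{2287}{21225} \approx -0.10775$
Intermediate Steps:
$N{\left(B \right)} = - \frac{37}{5}$ ($N{\left(B \right)} = \frac{7}{5} + \frac{1}{5} \left(-44\right) = \frac{7}{5} - \frac{44}{5} = - \frac{37}{5}$)
$A = 622$ ($A = -18 - 16 \left(4 + 6\right) \left(-4\right) = -18 - 16 \cdot 10 \left(-4\right) = -18 - -640 = -18 + 640 = 622$)
$\frac{N{\left(4 \right)} + 225 \left(-2\right)}{3623 + A} = \frac{- \frac{37}{5} + 225 \left(-2\right)}{3623 + 622} = \frac{- \frac{37}{5} - 450}{4245} = \left(- \frac{2287}{5}\right) \frac{1}{4245} = - \frac{2287}{21225}$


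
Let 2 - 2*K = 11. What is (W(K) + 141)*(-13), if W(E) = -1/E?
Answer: -16523/9 ≈ -1835.9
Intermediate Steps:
K = -9/2 (K = 1 - ½*11 = 1 - 11/2 = -9/2 ≈ -4.5000)
(W(K) + 141)*(-13) = (-1/(-9/2) + 141)*(-13) = (-1*(-2/9) + 141)*(-13) = (2/9 + 141)*(-13) = (1271/9)*(-13) = -16523/9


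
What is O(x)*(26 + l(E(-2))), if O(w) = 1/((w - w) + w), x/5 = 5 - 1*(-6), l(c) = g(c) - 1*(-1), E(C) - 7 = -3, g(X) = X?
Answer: 31/55 ≈ 0.56364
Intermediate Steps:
E(C) = 4 (E(C) = 7 - 3 = 4)
l(c) = 1 + c (l(c) = c - 1*(-1) = c + 1 = 1 + c)
x = 55 (x = 5*(5 - 1*(-6)) = 5*(5 + 6) = 5*11 = 55)
O(w) = 1/w (O(w) = 1/(0 + w) = 1/w)
O(x)*(26 + l(E(-2))) = (26 + (1 + 4))/55 = (26 + 5)/55 = (1/55)*31 = 31/55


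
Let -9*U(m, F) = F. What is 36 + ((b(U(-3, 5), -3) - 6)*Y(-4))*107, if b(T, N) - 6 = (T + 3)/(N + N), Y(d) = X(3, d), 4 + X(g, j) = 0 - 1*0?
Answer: 5680/27 ≈ 210.37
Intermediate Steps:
X(g, j) = -4 (X(g, j) = -4 + (0 - 1*0) = -4 + (0 + 0) = -4 + 0 = -4)
U(m, F) = -F/9
Y(d) = -4
b(T, N) = 6 + (3 + T)/(2*N) (b(T, N) = 6 + (T + 3)/(N + N) = 6 + (3 + T)/((2*N)) = 6 + (3 + T)*(1/(2*N)) = 6 + (3 + T)/(2*N))
36 + ((b(U(-3, 5), -3) - 6)*Y(-4))*107 = 36 + (((½)*(3 - ⅑*5 + 12*(-3))/(-3) - 6)*(-4))*107 = 36 + (((½)*(-⅓)*(3 - 5/9 - 36) - 6)*(-4))*107 = 36 + (((½)*(-⅓)*(-302/9) - 6)*(-4))*107 = 36 + ((151/27 - 6)*(-4))*107 = 36 - 11/27*(-4)*107 = 36 + (44/27)*107 = 36 + 4708/27 = 5680/27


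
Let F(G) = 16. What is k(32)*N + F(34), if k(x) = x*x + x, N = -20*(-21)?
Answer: 443536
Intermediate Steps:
N = 420
k(x) = x + x² (k(x) = x² + x = x + x²)
k(32)*N + F(34) = (32*(1 + 32))*420 + 16 = (32*33)*420 + 16 = 1056*420 + 16 = 443520 + 16 = 443536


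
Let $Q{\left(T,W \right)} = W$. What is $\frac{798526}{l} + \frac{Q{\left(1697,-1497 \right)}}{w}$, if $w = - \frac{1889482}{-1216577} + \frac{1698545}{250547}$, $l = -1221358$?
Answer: $- \frac{93222323908487468298}{517003859603401267} \approx -180.31$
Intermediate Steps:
$w = \frac{2539814827119}{304809717619}$ ($w = \left(-1889482\right) \left(- \frac{1}{1216577}\right) + 1698545 \cdot \frac{1}{250547} = \frac{1889482}{1216577} + \frac{1698545}{250547} = \frac{2539814827119}{304809717619} \approx 8.3325$)
$\frac{798526}{l} + \frac{Q{\left(1697,-1497 \right)}}{w} = \frac{798526}{-1221358} - \frac{1497}{\frac{2539814827119}{304809717619}} = 798526 \left(- \frac{1}{1221358}\right) - \frac{152100049091881}{846604942373} = - \frac{399263}{610679} - \frac{152100049091881}{846604942373} = - \frac{93222323908487468298}{517003859603401267}$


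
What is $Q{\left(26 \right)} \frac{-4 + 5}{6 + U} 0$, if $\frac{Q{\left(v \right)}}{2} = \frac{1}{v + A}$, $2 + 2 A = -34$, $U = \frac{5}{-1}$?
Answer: $0$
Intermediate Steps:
$U = -5$ ($U = 5 \left(-1\right) = -5$)
$A = -18$ ($A = -1 + \frac{1}{2} \left(-34\right) = -1 - 17 = -18$)
$Q{\left(v \right)} = \frac{2}{-18 + v}$ ($Q{\left(v \right)} = \frac{2}{v - 18} = \frac{2}{-18 + v}$)
$Q{\left(26 \right)} \frac{-4 + 5}{6 + U} 0 = \frac{2}{-18 + 26} \frac{-4 + 5}{6 - 5} \cdot 0 = \frac{2}{8} \cdot 1 \cdot 1^{-1} \cdot 0 = 2 \cdot \frac{1}{8} \cdot 1 \cdot 1 \cdot 0 = \frac{1 \cdot 0}{4} = \frac{1}{4} \cdot 0 = 0$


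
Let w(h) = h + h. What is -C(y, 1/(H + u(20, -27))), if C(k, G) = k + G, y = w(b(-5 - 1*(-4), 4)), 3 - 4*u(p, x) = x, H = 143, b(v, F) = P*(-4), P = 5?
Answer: 12038/301 ≈ 39.993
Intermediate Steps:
b(v, F) = -20 (b(v, F) = 5*(-4) = -20)
w(h) = 2*h
u(p, x) = ¾ - x/4
y = -40 (y = 2*(-20) = -40)
C(k, G) = G + k
-C(y, 1/(H + u(20, -27))) = -(1/(143 + (¾ - ¼*(-27))) - 40) = -(1/(143 + (¾ + 27/4)) - 40) = -(1/(143 + 15/2) - 40) = -(1/(301/2) - 40) = -(2/301 - 40) = -1*(-12038/301) = 12038/301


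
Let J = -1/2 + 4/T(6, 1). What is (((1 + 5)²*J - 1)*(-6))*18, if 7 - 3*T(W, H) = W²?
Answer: 106164/29 ≈ 3660.8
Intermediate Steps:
T(W, H) = 7/3 - W²/3
J = -53/58 (J = -1/2 + 4/(7/3 - ⅓*6²) = -1*½ + 4/(7/3 - ⅓*36) = -½ + 4/(7/3 - 12) = -½ + 4/(-29/3) = -½ + 4*(-3/29) = -½ - 12/29 = -53/58 ≈ -0.91379)
(((1 + 5)²*J - 1)*(-6))*18 = (((1 + 5)²*(-53/58) - 1)*(-6))*18 = ((6²*(-53/58) - 1)*(-6))*18 = ((36*(-53/58) - 1)*(-6))*18 = ((-954/29 - 1)*(-6))*18 = -983/29*(-6)*18 = (5898/29)*18 = 106164/29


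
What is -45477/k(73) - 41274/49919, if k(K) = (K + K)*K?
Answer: -2710064655/532036702 ≈ -5.0938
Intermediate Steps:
k(K) = 2*K**2 (k(K) = (2*K)*K = 2*K**2)
-45477/k(73) - 41274/49919 = -45477/(2*73**2) - 41274/49919 = -45477/(2*5329) - 41274*1/49919 = -45477/10658 - 41274/49919 = -2710064655/532036702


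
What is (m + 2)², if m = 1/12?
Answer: 625/144 ≈ 4.3403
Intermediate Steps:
m = 1/12 ≈ 0.083333
(m + 2)² = (1/12 + 2)² = (25/12)² = 625/144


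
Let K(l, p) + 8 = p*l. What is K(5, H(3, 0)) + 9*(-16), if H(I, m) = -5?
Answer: -177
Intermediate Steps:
K(l, p) = -8 + l*p (K(l, p) = -8 + p*l = -8 + l*p)
K(5, H(3, 0)) + 9*(-16) = (-8 + 5*(-5)) + 9*(-16) = (-8 - 25) - 144 = -33 - 144 = -177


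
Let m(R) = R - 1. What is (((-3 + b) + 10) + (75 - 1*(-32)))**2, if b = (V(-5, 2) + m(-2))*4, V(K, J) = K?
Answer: 6724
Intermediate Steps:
m(R) = -1 + R
b = -32 (b = (-5 + (-1 - 2))*4 = (-5 - 3)*4 = -8*4 = -32)
(((-3 + b) + 10) + (75 - 1*(-32)))**2 = (((-3 - 32) + 10) + (75 - 1*(-32)))**2 = ((-35 + 10) + (75 + 32))**2 = (-25 + 107)**2 = 82**2 = 6724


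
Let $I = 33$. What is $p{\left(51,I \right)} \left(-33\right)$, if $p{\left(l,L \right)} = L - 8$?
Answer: $-825$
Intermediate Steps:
$p{\left(l,L \right)} = -8 + L$ ($p{\left(l,L \right)} = L - 8 = -8 + L$)
$p{\left(51,I \right)} \left(-33\right) = \left(-8 + 33\right) \left(-33\right) = 25 \left(-33\right) = -825$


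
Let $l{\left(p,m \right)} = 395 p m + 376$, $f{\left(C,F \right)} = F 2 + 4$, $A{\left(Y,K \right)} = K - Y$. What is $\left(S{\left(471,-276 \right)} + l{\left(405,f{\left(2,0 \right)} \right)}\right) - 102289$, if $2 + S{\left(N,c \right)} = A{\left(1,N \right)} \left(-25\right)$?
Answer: $526235$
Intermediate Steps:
$S{\left(N,c \right)} = 23 - 25 N$ ($S{\left(N,c \right)} = -2 + \left(N - 1\right) \left(-25\right) = -2 + \left(-1 + N\right) \left(-25\right) = -2 - \left(-25 + 25 N\right) = 23 - 25 N$)
$f{\left(C,F \right)} = 4 + 2 F$ ($f{\left(C,F \right)} = 2 F + 4 = 4 + 2 F$)
$l{\left(p,m \right)} = 376 + 395 m p$ ($l{\left(p,m \right)} = 395 m p + 376 = 376 + 395 m p$)
$\left(S{\left(471,-276 \right)} + l{\left(405,f{\left(2,0 \right)} \right)}\right) - 102289 = \left(\left(23 - 11775\right) + \left(376 + 395 \left(4 + 2 \cdot 0\right) 405\right)\right) - 102289 = \left(\left(23 - 11775\right) + \left(376 + 395 \left(4 + 0\right) 405\right)\right) - 102289 = \left(-11752 + \left(376 + 395 \cdot 4 \cdot 405\right)\right) - 102289 = \left(-11752 + \left(376 + 639900\right)\right) - 102289 = \left(-11752 + 640276\right) - 102289 = 628524 - 102289 = 526235$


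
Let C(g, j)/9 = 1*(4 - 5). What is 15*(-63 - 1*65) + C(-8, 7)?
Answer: -1929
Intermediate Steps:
C(g, j) = -9 (C(g, j) = 9*(1*(4 - 5)) = 9*(1*(-1)) = 9*(-1) = -9)
15*(-63 - 1*65) + C(-8, 7) = 15*(-63 - 1*65) - 9 = 15*(-63 - 65) - 9 = 15*(-128) - 9 = -1920 - 9 = -1929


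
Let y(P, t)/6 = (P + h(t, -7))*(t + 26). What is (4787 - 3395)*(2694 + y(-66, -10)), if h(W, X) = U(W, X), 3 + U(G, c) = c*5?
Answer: -10147680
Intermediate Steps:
U(G, c) = -3 + 5*c (U(G, c) = -3 + c*5 = -3 + 5*c)
h(W, X) = -3 + 5*X
y(P, t) = 6*(-38 + P)*(26 + t) (y(P, t) = 6*((P + (-3 + 5*(-7)))*(t + 26)) = 6*((P + (-3 - 35))*(26 + t)) = 6*((P - 38)*(26 + t)) = 6*((-38 + P)*(26 + t)) = 6*(-38 + P)*(26 + t))
(4787 - 3395)*(2694 + y(-66, -10)) = (4787 - 3395)*(2694 + (-5928 - 228*(-10) + 156*(-66) + 6*(-66)*(-10))) = 1392*(2694 + (-5928 + 2280 - 10296 + 3960)) = 1392*(2694 - 9984) = 1392*(-7290) = -10147680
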